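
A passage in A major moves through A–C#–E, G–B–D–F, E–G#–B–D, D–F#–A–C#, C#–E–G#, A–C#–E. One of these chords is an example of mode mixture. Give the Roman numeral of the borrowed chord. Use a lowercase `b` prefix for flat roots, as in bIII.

bVII7

The diatonic triads in A major are A, Bm, C#m, D, E, F#m, G#dim. Of the given chords, A–C#–E = A, E–G#–B–D = E7, D–F#–A–C# = Dmaj7 and C#–E–G# = C#m are diatonic. G–B–D–F is not: scale degree 7 in A major carries G#dim (vii°). In A minor the chord on that degree is G7, so here it functions as bVII7, borrowed from the parallel minor.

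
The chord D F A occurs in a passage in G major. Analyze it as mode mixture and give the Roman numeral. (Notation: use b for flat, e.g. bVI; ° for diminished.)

The root D is the diatonic 5th degree of G major; the borrowing shows in the chord quality. D–F–A is a minor chord — the form found in G minor, not the diatonic V (D). Borrowed into G major it is written v.

v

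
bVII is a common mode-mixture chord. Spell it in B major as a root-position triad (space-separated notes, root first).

The root of bVII is the lowered 7th degree: A# becomes A. Building the major chord from the parallel minor on A: A–C#–E.

A C# E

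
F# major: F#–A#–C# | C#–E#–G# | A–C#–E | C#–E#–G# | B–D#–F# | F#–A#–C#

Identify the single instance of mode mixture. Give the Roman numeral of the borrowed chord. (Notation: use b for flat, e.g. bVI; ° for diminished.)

bIII

The diatonic triads in F# major are F#, G#m, A#m, B, C#, D#m, E#dim. F#–A#–C# = F#, C#–E#–G# = C# and B–D#–F# = B are all diatonic. A–C#–E doesn't fit — on degree 3 F# major would have A#m (iii). A is the degree-3 chord of F# minor, so it is the borrowed bIII.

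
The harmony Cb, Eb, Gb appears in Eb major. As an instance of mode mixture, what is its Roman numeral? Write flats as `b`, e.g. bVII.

The root Cb is the lowered 6th scale degree — diatonically Eb major has C there. Diatonically Eb major has Cm (vi) on that degree; Cb–Eb–Gb is instead the major chord native to Eb minor, so it takes the label bVI.

bVI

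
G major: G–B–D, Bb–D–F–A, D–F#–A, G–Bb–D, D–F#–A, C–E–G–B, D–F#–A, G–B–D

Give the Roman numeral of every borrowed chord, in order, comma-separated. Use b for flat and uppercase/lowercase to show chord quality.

G major has the diatonic set G, Am, Bm, C, D, Em, F#dim. G–B–D = G, D–F#–A = D and C–E–G–B = Cmaj7 are all diatonic. Bb–D–F–A doesn't fit — on degree 3 G major would have Bm (iii). Bbmaj7 is the degree-3 chord of G minor, so it is the borrowed bIIImaj7. G–Bb–D is not: scale degree 1 in G major carries G (I). In G minor the chord on that degree is Gm, so here it functions as i, borrowed from the parallel minor.

bIIImaj7, i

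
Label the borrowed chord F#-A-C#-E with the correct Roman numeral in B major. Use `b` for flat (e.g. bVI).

The root F# is the diatonic 5th degree of B major; the borrowing shows in the chord quality. The diatonic chord on degree 5 would be F# (V), but F#–A–C#–E is the minor-seventh chord from B minor. As a borrowed chord it is labeled v7.

v7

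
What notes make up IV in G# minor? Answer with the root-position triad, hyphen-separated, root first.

C#-E#-G#

IV is built on scale degree 4, which is C# in both G# minor and its parallel. Stacking thirds in G# major on C# gives C#–E#–G#.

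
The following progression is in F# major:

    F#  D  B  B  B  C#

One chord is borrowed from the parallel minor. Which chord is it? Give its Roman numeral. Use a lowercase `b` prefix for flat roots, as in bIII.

The diatonic triads in F# major are F#, G#m, A#m, B, C#, D#m, E#dim. Of the given chords, F#, B and C# are diatonic. D (D–F#–A) is not: scale degree 6 in F# major carries D#m (vi). In F# minor the chord on that degree is D, so here it functions as bVI, borrowed from the parallel minor.

bVI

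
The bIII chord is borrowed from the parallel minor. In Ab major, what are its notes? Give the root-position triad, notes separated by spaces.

The root of bIII is the lowered 3rd degree: C becomes Cb. In Ab minor the chord on Cb is Cb–Eb–Gb.

Cb Eb Gb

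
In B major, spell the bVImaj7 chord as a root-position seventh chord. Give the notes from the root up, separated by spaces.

The root of bVImaj7 is the lowered 6th degree: G# becomes G. Building the major-seventh chord from the parallel minor on G: G–B–D–F#.

G B D F#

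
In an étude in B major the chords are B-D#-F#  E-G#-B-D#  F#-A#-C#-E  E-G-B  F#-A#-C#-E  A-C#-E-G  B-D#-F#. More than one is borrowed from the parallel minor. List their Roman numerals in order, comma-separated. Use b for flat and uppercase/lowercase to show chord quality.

B major has the diatonic set B, C#m, D#m, E, F#, G#m, A#dim. B–D#–F# = B, E–G#–B–D# = Emaj7 and F#–A#–C#–E = F#7 are all diatonic. E–G–B doesn't fit — on degree 4 B major would have E (IV). Em is the degree-4 chord of B minor, so it is the borrowed iv. But A–C#–E–G is foreign: the diatonic vii° on degree 7 is A#dim, whereas A7 comes from B minor. It is labeled bVII7.

iv, bVII7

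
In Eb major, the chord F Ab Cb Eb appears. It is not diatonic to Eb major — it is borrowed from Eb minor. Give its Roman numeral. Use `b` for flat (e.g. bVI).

iiø7

The root F is the diatonic 2nd degree of Eb major; the borrowing shows in the chord quality. The diatonic chord on degree 2 would be Fm (ii), but F–Ab–Cb–Eb is the half-diminished-seventh chord from Eb minor. As a borrowed chord it is labeled iiø7.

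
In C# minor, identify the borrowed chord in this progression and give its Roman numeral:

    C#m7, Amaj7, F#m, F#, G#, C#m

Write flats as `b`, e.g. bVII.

IV

In C# minor (with V from harmonic minor) the diatonic chords are C#m, D#dim, E, F#m, G#, A, B. Of the given chords, C#m7, Amaj7, F#m, G# and C#m are diatonic. But F# (F#–A#–C#) is foreign: the diatonic iv on degree 4 is F#m, whereas F# comes from C# major. It is labeled IV.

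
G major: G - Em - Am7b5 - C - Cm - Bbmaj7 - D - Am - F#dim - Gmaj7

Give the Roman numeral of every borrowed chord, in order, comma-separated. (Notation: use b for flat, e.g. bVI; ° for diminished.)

G major has the diatonic set G, Am, Bm, C, D, Em, F#dim. G, Em, C, D, Am, F#dim and Gmaj7 all belong to that set. But Am7b5 (A–C–Eb–G) is foreign: the diatonic ii on degree 2 is Am, whereas Am7b5 comes from G minor. It is labeled iiø7. Cm (C–Eb–G) doesn't fit — on degree 4 G major would have C (IV). Cm is the degree-4 chord of G minor, so it is the borrowed iv. Bbmaj7 (Bb–D–F–A) is not: scale degree 3 in G major carries Bm (iii). In G minor the chord on that degree is Bbmaj7, so here it functions as bIIImaj7, borrowed from the parallel minor.

iiø7, iv, bIIImaj7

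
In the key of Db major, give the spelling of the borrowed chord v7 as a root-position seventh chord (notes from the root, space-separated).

v7 is built on scale degree 5, which is Ab in both Db major and its parallel. Building the minor-seventh chord from the parallel minor on Ab: Ab–Cb–Eb–Gb.

Ab Cb Eb Gb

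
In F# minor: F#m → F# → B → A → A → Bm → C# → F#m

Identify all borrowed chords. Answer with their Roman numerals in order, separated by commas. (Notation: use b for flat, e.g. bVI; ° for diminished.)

The diatonic triads in F# minor (with V from harmonic minor) are F#m, G#dim, A, Bm, C#, D, E. F#m, A, Bm and C# all belong to that set. F# (F#–A#–C#) doesn't fit — on degree 1 F# minor would have F#m (i). F# is the degree-1 chord of F# major, so it is the borrowed I. But B (B–D#–F#) is foreign: the diatonic iv on degree 4 is Bm, whereas B comes from F# major. It is labeled IV.

I, IV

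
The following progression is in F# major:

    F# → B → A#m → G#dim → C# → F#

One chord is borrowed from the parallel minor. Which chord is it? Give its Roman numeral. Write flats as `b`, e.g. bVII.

In F# major the diatonic chords are F#, G#m, A#m, B, C#, D#m, E#dim. F#, B, A#m and C# are all diatonic. G#dim (G#–B–D) doesn't fit — on degree 2 F# major would have G#m (ii). G#dim is the degree-2 chord of F# minor, so it is the borrowed ii°.

ii°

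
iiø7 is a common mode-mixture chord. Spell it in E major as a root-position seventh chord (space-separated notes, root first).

F# A C E

The root, F#, is scale degree 2 — the same note in E major and E minor; only the chord quality changes. Stacking thirds in E minor on F# gives F#–A–C–E.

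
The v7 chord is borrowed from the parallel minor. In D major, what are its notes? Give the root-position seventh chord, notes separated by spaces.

A C E G

The root, A, is scale degree 5 — the same note in D major and D minor; only the chord quality changes. In D minor the chord on A is A–C–E–G.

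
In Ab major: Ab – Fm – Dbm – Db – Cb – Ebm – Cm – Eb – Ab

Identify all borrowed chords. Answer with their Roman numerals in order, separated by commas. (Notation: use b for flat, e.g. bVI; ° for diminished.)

In Ab major the diatonic chords are Ab, Bbm, Cm, Db, Eb, Fm, Gdim. Ab, Fm, Db, Cm and Eb are all diatonic. Dbm (Db–Fb–Ab) is not: scale degree 4 in Ab major carries Db (IV). In Ab minor the chord on that degree is Dbm, so here it functions as iv, borrowed from the parallel minor. Cb (Cb–Eb–Gb) is not: scale degree 3 in Ab major carries Cm (iii). In Ab minor the chord on that degree is Cb, so here it functions as bIII, borrowed from the parallel minor. Ebm (Eb–Gb–Bb) is not: scale degree 5 in Ab major carries Eb (V). In Ab minor the chord on that degree is Ebm, so here it functions as v, borrowed from the parallel minor.

iv, bIII, v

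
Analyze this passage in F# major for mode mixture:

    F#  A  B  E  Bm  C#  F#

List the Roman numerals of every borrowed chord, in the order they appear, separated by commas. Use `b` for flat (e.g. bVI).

bIII, bVII, iv

In F# major the diatonic chords are F#, G#m, A#m, B, C#, D#m, E#dim. F#, B and C# all belong to that set. A (A–C#–E) is not: scale degree 3 in F# major carries A#m (iii). In F# minor the chord on that degree is A, so here it functions as bIII, borrowed from the parallel minor. E (E–G#–B) doesn't fit — on degree 7 F# major would have E#dim (vii°). E is the degree-7 chord of F# minor, so it is the borrowed bVII. Bm (B–D–F#) is not: scale degree 4 in F# major carries B (IV). In F# minor the chord on that degree is Bm, so here it functions as iv, borrowed from the parallel minor.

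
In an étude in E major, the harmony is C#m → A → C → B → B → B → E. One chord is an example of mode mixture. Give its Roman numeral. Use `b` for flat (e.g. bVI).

bVI

E major has the diatonic set E, F#m, G#m, A, B, C#m, D#dim. Of the given chords, C#m, A, B and E are diatonic. C (C–E–G) doesn't fit — on degree 6 E major would have C#m (vi). C is the degree-6 chord of E minor, so it is the borrowed bVI.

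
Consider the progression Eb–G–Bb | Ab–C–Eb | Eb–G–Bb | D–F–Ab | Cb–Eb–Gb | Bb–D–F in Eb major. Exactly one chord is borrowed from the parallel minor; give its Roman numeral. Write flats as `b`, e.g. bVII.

bVI

Eb major has the diatonic set Eb, Fm, Gm, Ab, Bb, Cm, Ddim. Eb–G–Bb = Eb, Ab–C–Eb = Ab, D–F–Ab = Ddim and Bb–D–F = Bb all belong to that set. Cb–Eb–Gb doesn't fit — on degree 6 Eb major would have Cm (vi). Cb is the degree-6 chord of Eb minor, so it is the borrowed bVI.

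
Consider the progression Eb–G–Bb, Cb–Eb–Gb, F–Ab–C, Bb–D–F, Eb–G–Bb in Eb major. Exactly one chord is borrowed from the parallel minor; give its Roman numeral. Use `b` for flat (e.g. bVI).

bVI

The diatonic triads in Eb major are Eb, Fm, Gm, Ab, Bb, Cm, Ddim. Eb–G–Bb = Eb, F–Ab–C = Fm and Bb–D–F = Bb all belong to that set. Cb–Eb–Gb doesn't fit — on degree 6 Eb major would have Cm (vi). Cb is the degree-6 chord of Eb minor, so it is the borrowed bVI.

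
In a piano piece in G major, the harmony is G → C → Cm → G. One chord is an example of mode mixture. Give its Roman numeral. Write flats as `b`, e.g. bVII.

iv

In G major the diatonic chords are G, Am, Bm, C, D, Em, F#dim. G and C are both diatonic. But Cm (C–Eb–G) is foreign: the diatonic IV on degree 4 is C, whereas Cm comes from G minor. It is labeled iv.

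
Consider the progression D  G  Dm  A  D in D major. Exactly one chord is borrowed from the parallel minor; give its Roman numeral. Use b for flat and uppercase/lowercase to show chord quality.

The diatonic triads in D major are D, Em, F#m, G, A, Bm, C#dim. Of the given chords, D, G and A are diatonic. Dm (D–F–A) doesn't fit — on degree 1 D major would have D (I). Dm is the degree-1 chord of D minor, so it is the borrowed i.

i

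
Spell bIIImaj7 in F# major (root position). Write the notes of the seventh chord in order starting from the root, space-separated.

bIIImaj7 is built on the lowered scale degree 3. In F# major degree 3 is A#; lowered it becomes A. Stacking thirds in F# minor on A gives A–C#–E–G#.

A C# E G#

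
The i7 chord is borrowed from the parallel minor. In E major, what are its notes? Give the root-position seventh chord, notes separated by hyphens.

The root, E, is scale degree 1 — the same note in E major and E minor; only the chord quality changes. Building the minor-seventh chord from the parallel minor on E: E–G–B–D.

E-G-B-D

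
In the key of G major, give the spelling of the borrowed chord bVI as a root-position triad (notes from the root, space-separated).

Scale degree 6 in G major is E. bVI uses the lowered form, Eb, taken from G minor. Stacking thirds in G minor on Eb gives Eb–G–Bb.

Eb G Bb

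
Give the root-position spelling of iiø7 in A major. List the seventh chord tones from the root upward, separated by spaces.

iiø7 is built on scale degree 2, which is B in both A major and its parallel. Building the half-diminished-seventh chord from the parallel minor on B: B–D–F–A.

B D F A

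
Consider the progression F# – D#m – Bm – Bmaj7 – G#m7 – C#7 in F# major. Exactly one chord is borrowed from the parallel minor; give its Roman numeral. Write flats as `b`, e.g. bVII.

In F# major the diatonic chords are F#, G#m, A#m, B, C#, D#m, E#dim. F#, D#m, Bmaj7, G#m7 and C#7 all belong to that set. But Bm (B–D–F#) is foreign: the diatonic IV on degree 4 is B, whereas Bm comes from F# minor. It is labeled iv.

iv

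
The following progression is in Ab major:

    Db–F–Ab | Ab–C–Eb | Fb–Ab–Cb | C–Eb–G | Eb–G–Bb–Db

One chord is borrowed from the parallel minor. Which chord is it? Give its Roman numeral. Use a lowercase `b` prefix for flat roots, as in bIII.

bVI

The diatonic triads in Ab major are Ab, Bbm, Cm, Db, Eb, Fm, Gdim. Db–F–Ab = Db, Ab–C–Eb = Ab, C–Eb–G = Cm and Eb–G–Bb–Db = Eb7 are all diatonic. But Fb–Ab–Cb is foreign: the diatonic vi on degree 6 is Fm, whereas Fb comes from Ab minor. It is labeled bVI.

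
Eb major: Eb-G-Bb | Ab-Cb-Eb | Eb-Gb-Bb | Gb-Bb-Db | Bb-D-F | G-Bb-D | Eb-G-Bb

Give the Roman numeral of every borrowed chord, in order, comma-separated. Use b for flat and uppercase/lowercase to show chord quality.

iv, i, bIII

The diatonic triads in Eb major are Eb, Fm, Gm, Ab, Bb, Cm, Ddim. Of the given chords, Eb–G–Bb = Eb, Bb–D–F = Bb and G–Bb–D = Gm are diatonic. But Ab–Cb–Eb is foreign: the diatonic IV on degree 4 is Ab, whereas Abm comes from Eb minor. It is labeled iv. Eb–Gb–Bb is not: scale degree 1 in Eb major carries Eb (I). In Eb minor the chord on that degree is Ebm, so here it functions as i, borrowed from the parallel minor. Gb–Bb–Db is not: scale degree 3 in Eb major carries Gm (iii). In Eb minor the chord on that degree is Gb, so here it functions as bIII, borrowed from the parallel minor.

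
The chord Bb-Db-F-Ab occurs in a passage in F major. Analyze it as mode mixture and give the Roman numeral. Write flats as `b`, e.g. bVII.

iv7

Bb is scale degree 4 in F major. The diatonic chord on degree 4 would be Bb (IV), but Bb–Db–F–Ab is the minor-seventh chord from F minor. As a borrowed chord it is labeled iv7.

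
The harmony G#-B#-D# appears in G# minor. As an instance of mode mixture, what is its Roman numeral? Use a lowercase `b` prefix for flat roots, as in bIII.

The root G# is the diatonic 1st degree of G# minor; the borrowing shows in the chord quality. The diatonic chord on degree 1 would be G#m (i), but G#–B#–D# is the major chord from G# major. As a borrowed chord it is labeled I.

I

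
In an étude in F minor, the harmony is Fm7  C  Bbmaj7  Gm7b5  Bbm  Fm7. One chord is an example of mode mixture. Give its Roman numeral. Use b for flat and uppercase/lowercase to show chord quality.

IVmaj7

The diatonic triads in F minor (with V from harmonic minor) are Fm, Gdim, Ab, Bbm, C, Db, Eb. Fm7, C, Gm7b5 and Bbm all belong to that set. Bbmaj7 (Bb–D–F–A) is not: scale degree 4 in F minor carries Bbm (iv). In F major the chord on that degree is Bbmaj7, so here it functions as IVmaj7, borrowed from the parallel major.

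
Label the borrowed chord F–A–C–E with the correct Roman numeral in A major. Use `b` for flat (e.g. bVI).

The root F is the lowered 6th scale degree — diatonically A major has F# there. F–A–C–E is a major-seventh chord — the form found in A minor, not the diatonic vi (F#m). Borrowed into A major it is written bVImaj7.

bVImaj7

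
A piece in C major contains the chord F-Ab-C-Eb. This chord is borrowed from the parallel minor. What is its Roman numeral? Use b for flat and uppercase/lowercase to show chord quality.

iv7

The root F is the diatonic 4th degree of C major; the borrowing shows in the chord quality. F–Ab–C–Eb is a minor-seventh chord — the form found in C minor, not the diatonic IV (F). Borrowed into C major it is written iv7.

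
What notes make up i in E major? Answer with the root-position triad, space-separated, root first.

E G B

The root, E, is scale degree 1 — the same note in E major and E minor; only the chord quality changes. Building the minor chord from the parallel minor on E: E–G–B.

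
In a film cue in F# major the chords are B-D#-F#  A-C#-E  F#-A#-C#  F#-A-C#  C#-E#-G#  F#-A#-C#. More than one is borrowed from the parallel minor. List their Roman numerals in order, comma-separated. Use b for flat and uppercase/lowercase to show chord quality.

bIII, i

The diatonic triads in F# major are F#, G#m, A#m, B, C#, D#m, E#dim. B–D#–F# = B, F#–A#–C# = F# and C#–E#–G# = C# all belong to that set. A–C#–E is not: scale degree 3 in F# major carries A#m (iii). In F# minor the chord on that degree is A, so here it functions as bIII, borrowed from the parallel minor. F#–A–C# is not: scale degree 1 in F# major carries F# (I). In F# minor the chord on that degree is F#m, so here it functions as i, borrowed from the parallel minor.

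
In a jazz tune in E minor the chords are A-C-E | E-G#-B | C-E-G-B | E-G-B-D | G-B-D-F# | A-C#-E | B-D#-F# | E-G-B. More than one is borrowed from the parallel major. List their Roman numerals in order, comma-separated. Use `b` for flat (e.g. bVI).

I, IV

E minor has the diatonic set Em, F#dim, G, Am, B, C, D (with V from harmonic minor). A–C–E = Am, C–E–G–B = Cmaj7, E–G–B–D = Em7, G–B–D–F# = Gmaj7, B–D#–F# = B and E–G–B = Em all belong to that set. But E–G#–B is foreign: the diatonic i on degree 1 is Em, whereas E comes from E major. It is labeled I. A–C#–E is not: scale degree 4 in E minor carries Am (iv). In E major the chord on that degree is A, so here it functions as IV, borrowed from the parallel major.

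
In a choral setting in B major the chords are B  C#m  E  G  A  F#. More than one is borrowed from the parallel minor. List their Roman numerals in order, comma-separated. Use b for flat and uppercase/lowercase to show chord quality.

The diatonic triads in B major are B, C#m, D#m, E, F#, G#m, A#dim. Of the given chords, B, C#m, E and F# are diatonic. G (G–B–D) doesn't fit — on degree 6 B major would have G#m (vi). G is the degree-6 chord of B minor, so it is the borrowed bVI. A (A–C#–E) doesn't fit — on degree 7 B major would have A#dim (vii°). A is the degree-7 chord of B minor, so it is the borrowed bVII.

bVI, bVII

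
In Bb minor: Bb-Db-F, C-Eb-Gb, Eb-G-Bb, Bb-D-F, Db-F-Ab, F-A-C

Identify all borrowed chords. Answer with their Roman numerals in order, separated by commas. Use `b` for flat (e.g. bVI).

IV, I

Bb minor has the diatonic set Bbm, Cdim, Db, Ebm, F, Gb, Ab (with V from harmonic minor). Bb–Db–F = Bbm, C–Eb–Gb = Cdim, Db–F–Ab = Db and F–A–C = F all belong to that set. But Eb–G–Bb is foreign: the diatonic iv on degree 4 is Ebm, whereas Eb comes from Bb major. It is labeled IV. Bb–D–F doesn't fit — on degree 1 Bb minor would have Bbm (i). Bb is the degree-1 chord of Bb major, so it is the borrowed I.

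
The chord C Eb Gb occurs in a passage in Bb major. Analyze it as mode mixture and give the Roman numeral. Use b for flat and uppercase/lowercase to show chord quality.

ii°

C is scale degree 2 in Bb major. C–Eb–Gb is a diminished chord — the form found in Bb minor, not the diatonic ii (Cm). Borrowed into Bb major it is written ii°.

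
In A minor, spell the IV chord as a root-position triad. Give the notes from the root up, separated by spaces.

D F# A

IV is built on scale degree 4, which is D in both A minor and its parallel. Stacking thirds in A major on D gives D–F#–A.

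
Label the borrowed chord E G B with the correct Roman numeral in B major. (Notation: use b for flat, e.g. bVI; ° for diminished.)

iv

E is scale degree 4 in B major. Diatonically B major has E (IV) on that degree; E–G–B is instead the minor chord native to B minor, so it takes the label iv.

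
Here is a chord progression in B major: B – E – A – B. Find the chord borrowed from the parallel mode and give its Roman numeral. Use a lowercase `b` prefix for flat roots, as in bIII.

bVII

In B major the diatonic chords are B, C#m, D#m, E, F#, G#m, A#dim. Of the given chords, B and E are diatonic. A (A–C#–E) doesn't fit — on degree 7 B major would have A#dim (vii°). A is the degree-7 chord of B minor, so it is the borrowed bVII.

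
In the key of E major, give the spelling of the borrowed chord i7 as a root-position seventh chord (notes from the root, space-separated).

i7 is built on scale degree 1, which is E in both E major and its parallel. Building the minor-seventh chord from the parallel minor on E: E–G–B–D.

E G B D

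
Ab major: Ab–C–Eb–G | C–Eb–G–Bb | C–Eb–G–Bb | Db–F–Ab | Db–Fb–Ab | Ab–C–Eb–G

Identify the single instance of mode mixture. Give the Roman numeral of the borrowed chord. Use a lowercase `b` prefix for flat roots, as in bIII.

iv

In Ab major the diatonic chords are Ab, Bbm, Cm, Db, Eb, Fm, Gdim. Ab–C–Eb–G = Abmaj7, C–Eb–G–Bb = Cm7 and Db–F–Ab = Db are all diatonic. Db–Fb–Ab is not: scale degree 4 in Ab major carries Db (IV). In Ab minor the chord on that degree is Dbm, so here it functions as iv, borrowed from the parallel minor.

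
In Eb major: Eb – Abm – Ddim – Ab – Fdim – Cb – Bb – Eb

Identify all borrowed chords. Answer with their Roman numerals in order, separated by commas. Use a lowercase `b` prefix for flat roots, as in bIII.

Eb major has the diatonic set Eb, Fm, Gm, Ab, Bb, Cm, Ddim. Of the given chords, Eb, Ddim, Ab and Bb are diatonic. Abm (Ab–Cb–Eb) is not: scale degree 4 in Eb major carries Ab (IV). In Eb minor the chord on that degree is Abm, so here it functions as iv, borrowed from the parallel minor. But Fdim (F–Ab–Cb) is foreign: the diatonic ii on degree 2 is Fm, whereas Fdim comes from Eb minor. It is labeled ii°. Cb (Cb–Eb–Gb) is not: scale degree 6 in Eb major carries Cm (vi). In Eb minor the chord on that degree is Cb, so here it functions as bVI, borrowed from the parallel minor.

iv, ii°, bVI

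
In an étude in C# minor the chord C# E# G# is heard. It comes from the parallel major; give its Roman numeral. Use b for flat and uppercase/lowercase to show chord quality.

C# is scale degree 1 in C# minor. The diatonic chord on degree 1 would be C#m (i), but C#–E#–G# is the major chord from C# major. As a borrowed chord it is labeled I.

I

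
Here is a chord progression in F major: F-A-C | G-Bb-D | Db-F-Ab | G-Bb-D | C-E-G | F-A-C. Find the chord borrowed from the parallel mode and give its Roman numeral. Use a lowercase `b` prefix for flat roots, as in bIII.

bVI

In F major the diatonic chords are F, Gm, Am, Bb, C, Dm, Edim. F–A–C = F, G–Bb–D = Gm and C–E–G = C are all diatonic. Db–F–Ab is not: scale degree 6 in F major carries Dm (vi). In F minor the chord on that degree is Db, so here it functions as bVI, borrowed from the parallel minor.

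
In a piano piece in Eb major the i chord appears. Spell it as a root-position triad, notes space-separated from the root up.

i is built on scale degree 1, which is Eb in both Eb major and its parallel. Stacking thirds in Eb minor on Eb gives Eb–Gb–Bb.

Eb Gb Bb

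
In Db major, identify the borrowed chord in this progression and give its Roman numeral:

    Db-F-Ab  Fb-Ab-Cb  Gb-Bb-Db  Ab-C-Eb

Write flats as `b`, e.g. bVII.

In Db major the diatonic chords are Db, Ebm, Fm, Gb, Ab, Bbm, Cdim. Of the given chords, Db–F–Ab = Db, Gb–Bb–Db = Gb and Ab–C–Eb = Ab are diatonic. But Fb–Ab–Cb is foreign: the diatonic iii on degree 3 is Fm, whereas Fb comes from Db minor. It is labeled bIII.

bIII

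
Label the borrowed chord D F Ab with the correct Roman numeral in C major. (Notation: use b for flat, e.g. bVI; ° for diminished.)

ii°

The root D is the diatonic 2nd degree of C major; the borrowing shows in the chord quality. The diatonic chord on degree 2 would be Dm (ii), but D–F–Ab is the diminished chord from C minor. As a borrowed chord it is labeled ii°.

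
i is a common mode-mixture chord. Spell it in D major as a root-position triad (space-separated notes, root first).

i is built on scale degree 1, which is D in both D major and its parallel. In D minor the chord on D is D–F–A.

D F A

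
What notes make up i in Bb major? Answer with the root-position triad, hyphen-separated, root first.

Bb-Db-F

i is built on scale degree 1, which is Bb in both Bb major and its parallel. In Bb minor the chord on Bb is Bb–Db–F.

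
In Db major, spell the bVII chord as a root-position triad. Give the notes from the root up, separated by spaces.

Cb Eb Gb

bVII is built on the lowered scale degree 7. In Db major degree 7 is C; lowered it becomes Cb. Building the major chord from the parallel minor on Cb: Cb–Eb–Gb.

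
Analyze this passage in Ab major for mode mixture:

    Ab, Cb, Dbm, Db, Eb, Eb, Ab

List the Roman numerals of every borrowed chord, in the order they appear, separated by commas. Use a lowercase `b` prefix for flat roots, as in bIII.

Ab major has the diatonic set Ab, Bbm, Cm, Db, Eb, Fm, Gdim. Ab, Db and Eb are all diatonic. But Cb (Cb–Eb–Gb) is foreign: the diatonic iii on degree 3 is Cm, whereas Cb comes from Ab minor. It is labeled bIII. But Dbm (Db–Fb–Ab) is foreign: the diatonic IV on degree 4 is Db, whereas Dbm comes from Ab minor. It is labeled iv.

bIII, iv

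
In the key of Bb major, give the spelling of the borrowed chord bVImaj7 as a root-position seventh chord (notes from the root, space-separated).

The root of bVImaj7 is the lowered 6th degree: G becomes Gb. In Bb minor the chord on Gb is Gb–Bb–Db–F.

Gb Bb Db F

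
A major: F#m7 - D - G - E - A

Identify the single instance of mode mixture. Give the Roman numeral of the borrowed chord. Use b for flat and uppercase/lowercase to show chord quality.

In A major the diatonic chords are A, Bm, C#m, D, E, F#m, G#dim. F#m7, D, E and A all belong to that set. G (G–B–D) doesn't fit — on degree 7 A major would have G#dim (vii°). G is the degree-7 chord of A minor, so it is the borrowed bVII.

bVII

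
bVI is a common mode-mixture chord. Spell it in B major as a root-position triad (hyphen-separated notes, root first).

G-B-D

Scale degree 6 in B major is G#. bVI uses the lowered form, G, taken from B minor. Building the major chord from the parallel minor on G: G–B–D.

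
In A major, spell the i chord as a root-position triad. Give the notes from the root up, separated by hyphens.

i is built on scale degree 1, which is A in both A major and its parallel. Stacking thirds in A minor on A gives A–C–E.

A-C-E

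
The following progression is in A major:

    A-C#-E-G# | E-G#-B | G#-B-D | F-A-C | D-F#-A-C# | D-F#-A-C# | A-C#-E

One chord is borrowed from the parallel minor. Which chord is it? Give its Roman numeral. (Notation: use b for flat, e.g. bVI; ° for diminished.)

bVI

A major has the diatonic set A, Bm, C#m, D, E, F#m, G#dim. Of the given chords, A–C#–E–G# = Amaj7, E–G#–B = E, G#–B–D = G#dim, D–F#–A–C# = Dmaj7 and A–C#–E = A are diatonic. F–A–C is not: scale degree 6 in A major carries F#m (vi). In A minor the chord on that degree is F, so here it functions as bVI, borrowed from the parallel minor.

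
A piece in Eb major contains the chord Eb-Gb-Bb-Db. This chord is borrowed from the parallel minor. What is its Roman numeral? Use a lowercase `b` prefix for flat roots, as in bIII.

i7

Eb is scale degree 1 in Eb major. Eb–Gb–Bb–Db is a minor-seventh chord — the form found in Eb minor, not the diatonic I (Eb). Borrowed into Eb major it is written i7.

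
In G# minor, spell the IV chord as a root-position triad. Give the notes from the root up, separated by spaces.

C# E# G#

The root, C#, is scale degree 4 — the same note in G# minor and G# major; only the chord quality changes. Stacking thirds in G# major on C# gives C#–E#–G#.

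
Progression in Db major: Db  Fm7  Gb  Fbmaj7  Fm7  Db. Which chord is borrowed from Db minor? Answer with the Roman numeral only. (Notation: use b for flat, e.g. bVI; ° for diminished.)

bIIImaj7

The diatonic triads in Db major are Db, Ebm, Fm, Gb, Ab, Bbm, Cdim. Db, Fm7 and Gb all belong to that set. Fbmaj7 (Fb–Ab–Cb–Eb) doesn't fit — on degree 3 Db major would have Fm (iii). Fbmaj7 is the degree-3 chord of Db minor, so it is the borrowed bIIImaj7.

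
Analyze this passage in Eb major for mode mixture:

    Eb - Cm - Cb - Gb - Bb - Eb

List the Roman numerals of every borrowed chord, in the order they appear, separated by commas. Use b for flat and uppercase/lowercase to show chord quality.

bVI, bIII

The diatonic triads in Eb major are Eb, Fm, Gm, Ab, Bb, Cm, Ddim. Of the given chords, Eb, Cm and Bb are diatonic. Cb (Cb–Eb–Gb) is not: scale degree 6 in Eb major carries Cm (vi). In Eb minor the chord on that degree is Cb, so here it functions as bVI, borrowed from the parallel minor. Gb (Gb–Bb–Db) is not: scale degree 3 in Eb major carries Gm (iii). In Eb minor the chord on that degree is Gb, so here it functions as bIII, borrowed from the parallel minor.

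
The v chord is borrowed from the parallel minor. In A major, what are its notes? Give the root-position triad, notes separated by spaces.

v is built on scale degree 5, which is E in both A major and its parallel. Building the minor chord from the parallel minor on E: E–G–B.

E G B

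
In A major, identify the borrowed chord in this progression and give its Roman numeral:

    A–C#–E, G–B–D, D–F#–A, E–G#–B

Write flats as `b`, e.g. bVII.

A major has the diatonic set A, Bm, C#m, D, E, F#m, G#dim. A–C#–E = A, D–F#–A = D and E–G#–B = E all belong to that set. But G–B–D is foreign: the diatonic vii° on degree 7 is G#dim, whereas G comes from A minor. It is labeled bVII.

bVII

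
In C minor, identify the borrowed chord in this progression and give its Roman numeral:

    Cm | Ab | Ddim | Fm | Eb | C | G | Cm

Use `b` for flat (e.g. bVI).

C minor has the diatonic set Cm, Ddim, Eb, Fm, G, Ab, Bb (with V from harmonic minor). Cm, Ab, Ddim, Fm, Eb and G all belong to that set. But C (C–E–G) is foreign: the diatonic i on degree 1 is Cm, whereas C comes from C major. It is labeled I.

I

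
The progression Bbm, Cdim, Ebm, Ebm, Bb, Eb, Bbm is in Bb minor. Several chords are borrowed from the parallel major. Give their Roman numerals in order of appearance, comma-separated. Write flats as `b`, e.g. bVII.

I, IV

The diatonic triads in Bb minor (with V from harmonic minor) are Bbm, Cdim, Db, Ebm, F, Gb, Ab. Of the given chords, Bbm, Cdim and Ebm are diatonic. Bb (Bb–D–F) doesn't fit — on degree 1 Bb minor would have Bbm (i). Bb is the degree-1 chord of Bb major, so it is the borrowed I. Eb (Eb–G–Bb) is not: scale degree 4 in Bb minor carries Ebm (iv). In Bb major the chord on that degree is Eb, so here it functions as IV, borrowed from the parallel major.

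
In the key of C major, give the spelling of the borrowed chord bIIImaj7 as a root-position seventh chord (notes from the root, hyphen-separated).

Scale degree 3 in C major is E. bIIImaj7 uses the lowered form, Eb, taken from C minor. Stacking thirds in C minor on Eb gives Eb–G–Bb–D.

Eb-G-Bb-D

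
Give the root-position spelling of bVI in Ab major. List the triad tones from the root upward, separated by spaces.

Scale degree 6 in Ab major is F. bVI uses the lowered form, Fb, taken from Ab minor. Building the major chord from the parallel minor on Fb: Fb–Ab–Cb.

Fb Ab Cb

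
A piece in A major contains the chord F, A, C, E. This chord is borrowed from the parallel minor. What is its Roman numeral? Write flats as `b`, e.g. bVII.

bVImaj7

In A major scale degree 6 is F#; F is its lowered form, from A minor. The diatonic chord on degree 6 would be F#m (vi), but F–A–C–E is the major-seventh chord from A minor. As a borrowed chord it is labeled bVImaj7.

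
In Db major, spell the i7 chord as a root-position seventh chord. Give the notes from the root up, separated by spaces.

Db Fb Ab Cb

The root, Db, is scale degree 1 — the same note in Db major and Db minor; only the chord quality changes. Stacking thirds in Db minor on Db gives Db–Fb–Ab–Cb.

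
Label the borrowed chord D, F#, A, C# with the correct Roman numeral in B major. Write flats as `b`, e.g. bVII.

The root D is the lowered 3rd scale degree — diatonically B major has D# there. D–F#–A–C# is a major-seventh chord — the form found in B minor, not the diatonic iii (D#m). Borrowed into B major it is written bIIImaj7.

bIIImaj7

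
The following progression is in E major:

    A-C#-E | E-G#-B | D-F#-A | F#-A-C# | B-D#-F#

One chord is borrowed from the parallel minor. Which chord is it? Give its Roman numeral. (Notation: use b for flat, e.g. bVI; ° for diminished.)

bVII

In E major the diatonic chords are E, F#m, G#m, A, B, C#m, D#dim. A–C#–E = A, E–G#–B = E, F#–A–C# = F#m and B–D#–F# = B all belong to that set. But D–F#–A is foreign: the diatonic vii° on degree 7 is D#dim, whereas D comes from E minor. It is labeled bVII.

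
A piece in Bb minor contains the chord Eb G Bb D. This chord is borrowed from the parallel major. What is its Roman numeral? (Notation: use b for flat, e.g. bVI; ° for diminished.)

Eb is scale degree 4 in Bb minor. Diatonically Bb minor has Ebm (iv) on that degree; Eb–G–Bb–D is instead the major-seventh chord native to Bb major, so it takes the label IVmaj7.

IVmaj7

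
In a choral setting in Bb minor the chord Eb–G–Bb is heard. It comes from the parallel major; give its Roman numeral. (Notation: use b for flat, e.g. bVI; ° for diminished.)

The root Eb is the diatonic 4th degree of Bb minor; the borrowing shows in the chord quality. The diatonic chord on degree 4 would be Ebm (iv), but Eb–G–Bb is the major chord from Bb major. As a borrowed chord it is labeled IV.

IV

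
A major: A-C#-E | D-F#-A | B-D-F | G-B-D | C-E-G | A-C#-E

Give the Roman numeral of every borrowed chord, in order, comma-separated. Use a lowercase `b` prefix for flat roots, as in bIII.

The diatonic triads in A major are A, Bm, C#m, D, E, F#m, G#dim. Of the given chords, A–C#–E = A and D–F#–A = D are diatonic. But B–D–F is foreign: the diatonic ii on degree 2 is Bm, whereas Bdim comes from A minor. It is labeled ii°. G–B–D is not: scale degree 7 in A major carries G#dim (vii°). In A minor the chord on that degree is G, so here it functions as bVII, borrowed from the parallel minor. C–E–G is not: scale degree 3 in A major carries C#m (iii). In A minor the chord on that degree is C, so here it functions as bIII, borrowed from the parallel minor.

ii°, bVII, bIII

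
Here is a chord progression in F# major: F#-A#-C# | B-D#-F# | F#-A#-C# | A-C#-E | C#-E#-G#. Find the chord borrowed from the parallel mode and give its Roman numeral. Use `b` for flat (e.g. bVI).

bIII

The diatonic triads in F# major are F#, G#m, A#m, B, C#, D#m, E#dim. F#–A#–C# = F#, B–D#–F# = B and C#–E#–G# = C# all belong to that set. A–C#–E is not: scale degree 3 in F# major carries A#m (iii). In F# minor the chord on that degree is A, so here it functions as bIII, borrowed from the parallel minor.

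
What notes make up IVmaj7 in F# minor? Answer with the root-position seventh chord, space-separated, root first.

IVmaj7 is built on scale degree 4, which is B in both F# minor and its parallel. Building the major-seventh chord from the parallel major on B: B–D#–F#–A#.

B D# F# A#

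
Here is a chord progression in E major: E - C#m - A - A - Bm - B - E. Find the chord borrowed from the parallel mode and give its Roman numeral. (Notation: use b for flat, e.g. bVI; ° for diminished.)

E major has the diatonic set E, F#m, G#m, A, B, C#m, D#dim. Of the given chords, E, C#m, A and B are diatonic. But Bm (B–D–F#) is foreign: the diatonic V on degree 5 is B, whereas Bm comes from E minor. It is labeled v.

v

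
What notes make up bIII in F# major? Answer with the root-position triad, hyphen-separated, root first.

The root of bIII is the lowered 3rd degree: A# becomes A. Stacking thirds in F# minor on A gives A–C#–E.

A-C#-E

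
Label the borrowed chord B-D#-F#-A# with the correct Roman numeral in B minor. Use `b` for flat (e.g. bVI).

B is scale degree 1 in B minor. Diatonically B minor has Bm (i) on that degree; B–D#–F#–A# is instead the major-seventh chord native to B major, so it takes the label Imaj7.

Imaj7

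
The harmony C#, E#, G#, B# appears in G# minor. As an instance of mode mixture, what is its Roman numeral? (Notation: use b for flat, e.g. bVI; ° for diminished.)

IVmaj7

The root C# is the diatonic 4th degree of G# minor; the borrowing shows in the chord quality. The diatonic chord on degree 4 would be C#m (iv), but C#–E#–G#–B# is the major-seventh chord from G# major. As a borrowed chord it is labeled IVmaj7.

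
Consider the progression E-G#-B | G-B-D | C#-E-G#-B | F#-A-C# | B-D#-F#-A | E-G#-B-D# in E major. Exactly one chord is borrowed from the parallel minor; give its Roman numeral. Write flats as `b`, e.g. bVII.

bIII

In E major the diatonic chords are E, F#m, G#m, A, B, C#m, D#dim. E–G#–B = E, C#–E–G#–B = C#m7, F#–A–C# = F#m, B–D#–F#–A = B7 and E–G#–B–D# = Emaj7 all belong to that set. But G–B–D is foreign: the diatonic iii on degree 3 is G#m, whereas G comes from E minor. It is labeled bIII.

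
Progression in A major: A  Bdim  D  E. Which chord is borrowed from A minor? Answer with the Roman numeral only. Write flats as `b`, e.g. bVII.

A major has the diatonic set A, Bm, C#m, D, E, F#m, G#dim. A, D and E all belong to that set. But Bdim (B–D–F) is foreign: the diatonic ii on degree 2 is Bm, whereas Bdim comes from A minor. It is labeled ii°.

ii°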